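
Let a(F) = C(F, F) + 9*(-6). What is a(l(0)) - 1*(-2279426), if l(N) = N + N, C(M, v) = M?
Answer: 2279372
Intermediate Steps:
l(N) = 2*N
a(F) = -54 + F (a(F) = F + 9*(-6) = F - 54 = -54 + F)
a(l(0)) - 1*(-2279426) = (-54 + 2*0) - 1*(-2279426) = (-54 + 0) + 2279426 = -54 + 2279426 = 2279372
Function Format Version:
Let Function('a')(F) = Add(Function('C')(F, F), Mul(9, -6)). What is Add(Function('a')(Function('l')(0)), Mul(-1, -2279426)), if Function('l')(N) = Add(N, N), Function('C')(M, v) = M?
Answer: 2279372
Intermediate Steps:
Function('l')(N) = Mul(2, N)
Function('a')(F) = Add(-54, F) (Function('a')(F) = Add(F, Mul(9, -6)) = Add(F, -54) = Add(-54, F))
Add(Function('a')(Function('l')(0)), Mul(-1, -2279426)) = Add(Add(-54, Mul(2, 0)), Mul(-1, -2279426)) = Add(Add(-54, 0), 2279426) = Add(-54, 2279426) = 2279372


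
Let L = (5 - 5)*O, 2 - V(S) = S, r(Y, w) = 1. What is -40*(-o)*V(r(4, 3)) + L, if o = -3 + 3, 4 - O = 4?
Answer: 0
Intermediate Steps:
O = 0 (O = 4 - 1*4 = 4 - 4 = 0)
V(S) = 2 - S
o = 0
L = 0 (L = (5 - 5)*0 = 0*0 = 0)
-40*(-o)*V(r(4, 3)) + L = -40*(-1*0)*(2 - 1*1) + 0 = -0*(2 - 1) + 0 = -0 + 0 = -40*0 + 0 = 0 + 0 = 0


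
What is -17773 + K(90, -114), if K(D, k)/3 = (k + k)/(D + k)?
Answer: -35489/2 ≈ -17745.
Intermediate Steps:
K(D, k) = 6*k/(D + k) (K(D, k) = 3*((k + k)/(D + k)) = 3*((2*k)/(D + k)) = 3*(2*k/(D + k)) = 6*k/(D + k))
-17773 + K(90, -114) = -17773 + 6*(-114)/(90 - 114) = -17773 + 6*(-114)/(-24) = -17773 + 6*(-114)*(-1/24) = -17773 + 57/2 = -35489/2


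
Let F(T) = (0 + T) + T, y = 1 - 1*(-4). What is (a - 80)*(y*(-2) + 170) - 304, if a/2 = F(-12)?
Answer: -20784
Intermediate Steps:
y = 5 (y = 1 + 4 = 5)
F(T) = 2*T (F(T) = T + T = 2*T)
a = -48 (a = 2*(2*(-12)) = 2*(-24) = -48)
(a - 80)*(y*(-2) + 170) - 304 = (-48 - 80)*(5*(-2) + 170) - 304 = -128*(-10 + 170) - 304 = -128*160 - 304 = -20480 - 304 = -20784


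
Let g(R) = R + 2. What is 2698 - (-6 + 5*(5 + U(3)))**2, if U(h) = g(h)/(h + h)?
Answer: 77807/36 ≈ 2161.3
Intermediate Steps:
g(R) = 2 + R
U(h) = (2 + h)/(2*h) (U(h) = (2 + h)/(h + h) = (2 + h)/((2*h)) = (2 + h)*(1/(2*h)) = (2 + h)/(2*h))
2698 - (-6 + 5*(5 + U(3)))**2 = 2698 - (-6 + 5*(5 + (1/2)*(2 + 3)/3))**2 = 2698 - (-6 + 5*(5 + (1/2)*(1/3)*5))**2 = 2698 - (-6 + 5*(5 + 5/6))**2 = 2698 - (-6 + 5*(35/6))**2 = 2698 - (-6 + 175/6)**2 = 2698 - (139/6)**2 = 2698 - 1*19321/36 = 2698 - 19321/36 = 77807/36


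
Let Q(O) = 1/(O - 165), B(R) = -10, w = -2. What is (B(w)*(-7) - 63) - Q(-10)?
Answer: 1226/175 ≈ 7.0057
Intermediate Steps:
Q(O) = 1/(-165 + O)
(B(w)*(-7) - 63) - Q(-10) = (-10*(-7) - 63) - 1/(-165 - 10) = (70 - 63) - 1/(-175) = 7 - 1*(-1/175) = 7 + 1/175 = 1226/175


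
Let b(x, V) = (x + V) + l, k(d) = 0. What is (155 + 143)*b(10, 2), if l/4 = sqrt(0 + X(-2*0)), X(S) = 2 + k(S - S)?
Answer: 3576 + 1192*sqrt(2) ≈ 5261.7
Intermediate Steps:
X(S) = 2 (X(S) = 2 + 0 = 2)
l = 4*sqrt(2) (l = 4*sqrt(0 + 2) = 4*sqrt(2) ≈ 5.6569)
b(x, V) = V + x + 4*sqrt(2) (b(x, V) = (x + V) + 4*sqrt(2) = (V + x) + 4*sqrt(2) = V + x + 4*sqrt(2))
(155 + 143)*b(10, 2) = (155 + 143)*(2 + 10 + 4*sqrt(2)) = 298*(12 + 4*sqrt(2)) = 3576 + 1192*sqrt(2)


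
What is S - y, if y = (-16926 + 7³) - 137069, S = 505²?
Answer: 408677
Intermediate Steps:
S = 255025
y = -153652 (y = (-16926 + 343) - 137069 = -16583 - 137069 = -153652)
S - y = 255025 - 1*(-153652) = 255025 + 153652 = 408677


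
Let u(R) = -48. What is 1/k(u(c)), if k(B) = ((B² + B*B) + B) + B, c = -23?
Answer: 1/4512 ≈ 0.00022163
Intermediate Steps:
k(B) = 2*B + 2*B² (k(B) = ((B² + B²) + B) + B = (2*B² + B) + B = (B + 2*B²) + B = 2*B + 2*B²)
1/k(u(c)) = 1/(2*(-48)*(1 - 48)) = 1/(2*(-48)*(-47)) = 1/4512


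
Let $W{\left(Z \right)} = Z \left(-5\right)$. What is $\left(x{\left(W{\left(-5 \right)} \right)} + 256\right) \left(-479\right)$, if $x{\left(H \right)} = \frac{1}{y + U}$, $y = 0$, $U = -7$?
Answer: $- \frac{857889}{7} \approx -1.2256 \cdot 10^{5}$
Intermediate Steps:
$W{\left(Z \right)} = - 5 Z$
$x{\left(H \right)} = - \frac{1}{7}$ ($x{\left(H \right)} = \frac{1}{0 - 7} = \frac{1}{-7} = - \frac{1}{7}$)
$\left(x{\left(W{\left(-5 \right)} \right)} + 256\right) \left(-479\right) = \left(- \frac{1}{7} + 256\right) \left(-479\right) = \frac{1791}{7} \left(-479\right) = - \frac{857889}{7}$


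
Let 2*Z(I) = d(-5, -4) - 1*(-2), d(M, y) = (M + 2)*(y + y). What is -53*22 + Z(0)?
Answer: -1153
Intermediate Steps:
d(M, y) = 2*y*(2 + M) (d(M, y) = (2 + M)*(2*y) = 2*y*(2 + M))
Z(I) = 13 (Z(I) = (2*(-4)*(2 - 5) - 1*(-2))/2 = (2*(-4)*(-3) + 2)/2 = (24 + 2)/2 = (½)*26 = 13)
-53*22 + Z(0) = -53*22 + 13 = -1166 + 13 = -1153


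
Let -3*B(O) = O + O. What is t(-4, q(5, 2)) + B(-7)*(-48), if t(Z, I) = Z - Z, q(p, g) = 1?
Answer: -224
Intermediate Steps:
t(Z, I) = 0
B(O) = -2*O/3 (B(O) = -(O + O)/3 = -2*O/3)
t(-4, q(5, 2)) + B(-7)*(-48) = 0 - ⅔*(-7)*(-48) = 0 + (14/3)*(-48) = 0 - 224 = -224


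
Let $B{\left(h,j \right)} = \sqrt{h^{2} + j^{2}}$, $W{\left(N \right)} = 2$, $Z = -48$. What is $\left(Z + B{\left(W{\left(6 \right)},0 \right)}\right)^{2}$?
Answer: $2116$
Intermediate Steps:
$\left(Z + B{\left(W{\left(6 \right)},0 \right)}\right)^{2} = \left(-48 + \sqrt{2^{2} + 0^{2}}\right)^{2} = \left(-48 + \sqrt{4 + 0}\right)^{2} = \left(-48 + \sqrt{4}\right)^{2} = \left(-48 + 2\right)^{2} = \left(-46\right)^{2} = 2116$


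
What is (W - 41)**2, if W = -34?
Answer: 5625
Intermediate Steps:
(W - 41)**2 = (-34 - 41)**2 = (-75)**2 = 5625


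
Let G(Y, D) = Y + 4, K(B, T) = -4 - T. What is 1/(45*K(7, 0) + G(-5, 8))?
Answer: -1/181 ≈ -0.0055249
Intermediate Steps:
G(Y, D) = 4 + Y
1/(45*K(7, 0) + G(-5, 8)) = 1/(45*(-4 - 1*0) + (4 - 5)) = 1/(45*(-4 + 0) - 1) = 1/(45*(-4) - 1) = 1/(-180 - 1) = 1/(-181) = -1/181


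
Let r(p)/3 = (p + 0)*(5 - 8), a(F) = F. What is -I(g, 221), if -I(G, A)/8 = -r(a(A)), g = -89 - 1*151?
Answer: 15912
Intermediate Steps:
g = -240 (g = -89 - 151 = -240)
r(p) = -9*p (r(p) = 3*((p + 0)*(5 - 8)) = 3*(p*(-3)) = 3*(-3*p) = -9*p)
I(G, A) = -72*A (I(G, A) = -(-8)*(-9*A) = -72*A)
-I(g, 221) = -(-72)*221 = -1*(-15912) = 15912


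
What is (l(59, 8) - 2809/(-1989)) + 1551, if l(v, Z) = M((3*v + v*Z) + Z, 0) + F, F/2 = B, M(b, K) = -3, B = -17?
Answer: 3014155/1989 ≈ 1515.4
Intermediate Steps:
F = -34 (F = 2*(-17) = -34)
l(v, Z) = -37 (l(v, Z) = -3 - 34 = -37)
(l(59, 8) - 2809/(-1989)) + 1551 = (-37 - 2809/(-1989)) + 1551 = (-37 - 2809*(-1/1989)) + 1551 = (-37 + 2809/1989) + 1551 = -70784/1989 + 1551 = 3014155/1989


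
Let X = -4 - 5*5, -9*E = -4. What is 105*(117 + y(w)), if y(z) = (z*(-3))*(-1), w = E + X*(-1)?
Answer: 21560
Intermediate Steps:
E = 4/9 (E = -⅑*(-4) = 4/9 ≈ 0.44444)
X = -29 (X = -4 - 25 = -29)
w = 265/9 (w = 4/9 - 29*(-1) = 4/9 + 29 = 265/9 ≈ 29.444)
y(z) = 3*z (y(z) = -3*z*(-1) = 3*z)
105*(117 + y(w)) = 105*(117 + 3*(265/9)) = 105*(117 + 265/3) = 105*(616/3) = 21560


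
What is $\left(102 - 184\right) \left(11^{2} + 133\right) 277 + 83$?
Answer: $-5769273$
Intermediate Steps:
$\left(102 - 184\right) \left(11^{2} + 133\right) 277 + 83 = - 82 \left(121 + 133\right) 277 + 83 = \left(-82\right) 254 \cdot 277 + 83 = \left(-20828\right) 277 + 83 = -5769356 + 83 = -5769273$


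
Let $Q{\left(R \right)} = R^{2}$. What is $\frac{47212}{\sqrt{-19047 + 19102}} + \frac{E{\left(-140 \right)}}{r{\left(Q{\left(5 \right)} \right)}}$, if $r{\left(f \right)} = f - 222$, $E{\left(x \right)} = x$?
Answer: $\frac{140}{197} + \frac{4292 \sqrt{55}}{5} \approx 6366.8$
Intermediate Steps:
$r{\left(f \right)} = -222 + f$
$\frac{47212}{\sqrt{-19047 + 19102}} + \frac{E{\left(-140 \right)}}{r{\left(Q{\left(5 \right)} \right)}} = \frac{47212}{\sqrt{-19047 + 19102}} - \frac{140}{-222 + 5^{2}} = \frac{47212}{\sqrt{55}} - \frac{140}{-222 + 25} = 47212 \frac{\sqrt{55}}{55} - \frac{140}{-197} = \frac{4292 \sqrt{55}}{5} - - \frac{140}{197} = \frac{4292 \sqrt{55}}{5} + \frac{140}{197} = \frac{140}{197} + \frac{4292 \sqrt{55}}{5}$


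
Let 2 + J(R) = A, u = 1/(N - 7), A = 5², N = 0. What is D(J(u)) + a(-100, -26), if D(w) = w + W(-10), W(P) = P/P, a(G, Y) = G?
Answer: -76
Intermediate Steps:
A = 25
W(P) = 1
u = -⅐ (u = 1/(0 - 7) = 1/(-7) = -⅐ ≈ -0.14286)
J(R) = 23 (J(R) = -2 + 25 = 23)
D(w) = 1 + w (D(w) = w + 1 = 1 + w)
D(J(u)) + a(-100, -26) = (1 + 23) - 100 = 24 - 100 = -76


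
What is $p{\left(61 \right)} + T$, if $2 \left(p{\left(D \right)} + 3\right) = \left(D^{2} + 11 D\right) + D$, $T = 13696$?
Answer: $\frac{31839}{2} \approx 15920.0$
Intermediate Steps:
$p{\left(D \right)} = -3 + \frac{D^{2}}{2} + 6 D$ ($p{\left(D \right)} = -3 + \frac{\left(D^{2} + 11 D\right) + D}{2} = -3 + \frac{D^{2} + 12 D}{2} = -3 + \left(\frac{D^{2}}{2} + 6 D\right) = -3 + \frac{D^{2}}{2} + 6 D$)
$p{\left(61 \right)} + T = \left(-3 + \frac{61^{2}}{2} + 6 \cdot 61\right) + 13696 = \left(-3 + \frac{1}{2} \cdot 3721 + 366\right) + 13696 = \left(-3 + \frac{3721}{2} + 366\right) + 13696 = \frac{4447}{2} + 13696 = \frac{31839}{2}$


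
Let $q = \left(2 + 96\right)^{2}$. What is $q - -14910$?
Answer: $24514$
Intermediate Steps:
$q = 9604$ ($q = 98^{2} = 9604$)
$q - -14910 = 9604 - -14910 = 9604 + 14910 = 24514$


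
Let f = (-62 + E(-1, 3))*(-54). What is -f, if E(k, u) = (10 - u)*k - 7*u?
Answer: -4860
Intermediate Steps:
E(k, u) = -7*u + k*(10 - u) (E(k, u) = k*(10 - u) - 7*u = -7*u + k*(10 - u))
f = 4860 (f = (-62 + (-7*3 + 10*(-1) - 1*(-1)*3))*(-54) = (-62 + (-21 - 10 + 3))*(-54) = (-62 - 28)*(-54) = -90*(-54) = 4860)
-f = -1*4860 = -4860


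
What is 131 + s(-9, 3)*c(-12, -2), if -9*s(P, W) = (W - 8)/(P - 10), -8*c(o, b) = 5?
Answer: 179233/1368 ≈ 131.02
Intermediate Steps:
c(o, b) = -5/8 (c(o, b) = -⅛*5 = -5/8)
s(P, W) = -(-8 + W)/(9*(-10 + P)) (s(P, W) = -(W - 8)/(9*(P - 10)) = -(-8 + W)/(9*(-10 + P)))
131 + s(-9, 3)*c(-12, -2) = 131 + ((8 - 1*3)/(9*(-10 - 9)))*(-5/8) = 131 + ((⅑)*(8 - 3)/(-19))*(-5/8) = 131 + ((⅑)*(-1/19)*5)*(-5/8) = 131 - 5/171*(-5/8) = 131 + 25/1368 = 179233/1368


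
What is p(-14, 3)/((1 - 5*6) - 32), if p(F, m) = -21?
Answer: 21/61 ≈ 0.34426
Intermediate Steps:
p(-14, 3)/((1 - 5*6) - 32) = -21/((1 - 5*6) - 32) = -21/((1 - 30) - 32) = -21/(-29 - 32) = -21/(-61) = -1/61*(-21) = 21/61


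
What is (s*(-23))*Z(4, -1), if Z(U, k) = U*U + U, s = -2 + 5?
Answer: -1380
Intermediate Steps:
s = 3
Z(U, k) = U + U² (Z(U, k) = U² + U = U + U²)
(s*(-23))*Z(4, -1) = (3*(-23))*(4*(1 + 4)) = -276*5 = -69*20 = -1380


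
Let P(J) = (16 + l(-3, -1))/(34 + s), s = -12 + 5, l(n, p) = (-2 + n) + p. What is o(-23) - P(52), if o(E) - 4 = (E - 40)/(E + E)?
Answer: 6209/1242 ≈ 4.9992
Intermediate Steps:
o(E) = 4 + (-40 + E)/(2*E) (o(E) = 4 + (E - 40)/(E + E) = 4 + (-40 + E)/((2*E)) = 4 + (-40 + E)*(1/(2*E)) = 4 + (-40 + E)/(2*E))
l(n, p) = -2 + n + p
s = -7
P(J) = 10/27 (P(J) = (16 + (-2 - 3 - 1))/(34 - 7) = (16 - 6)/27 = 10*(1/27) = 10/27)
o(-23) - P(52) = (9/2 - 20/(-23)) - 1*10/27 = (9/2 - 20*(-1/23)) - 10/27 = (9/2 + 20/23) - 10/27 = 247/46 - 10/27 = 6209/1242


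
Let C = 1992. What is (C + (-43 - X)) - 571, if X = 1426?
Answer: -48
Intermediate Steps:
(C + (-43 - X)) - 571 = (1992 + (-43 - 1*1426)) - 571 = (1992 + (-43 - 1426)) - 571 = (1992 - 1469) - 571 = 523 - 571 = -48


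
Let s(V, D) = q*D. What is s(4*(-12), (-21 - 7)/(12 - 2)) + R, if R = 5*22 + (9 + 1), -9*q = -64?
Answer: 4504/45 ≈ 100.09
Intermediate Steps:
q = 64/9 (q = -1/9*(-64) = 64/9 ≈ 7.1111)
s(V, D) = 64*D/9
R = 120 (R = 110 + 10 = 120)
s(4*(-12), (-21 - 7)/(12 - 2)) + R = 64*((-21 - 7)/(12 - 2))/9 + 120 = 64*(-28/10)/9 + 120 = 64*(-28*1/10)/9 + 120 = (64/9)*(-14/5) + 120 = -896/45 + 120 = 4504/45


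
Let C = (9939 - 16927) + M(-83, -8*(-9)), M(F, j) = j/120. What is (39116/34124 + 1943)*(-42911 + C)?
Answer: -4137952559904/42655 ≈ -9.7010e+7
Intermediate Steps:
M(F, j) = j/120 (M(F, j) = j*(1/120) = j/120)
C = -34937/5 (C = (9939 - 16927) + (-8*(-9))/120 = -6988 + (1/120)*72 = -6988 + 3/5 = -34937/5 ≈ -6987.4)
(39116/34124 + 1943)*(-42911 + C) = (39116/34124 + 1943)*(-42911 - 34937/5) = (39116*(1/34124) + 1943)*(-249492/5) = (9779/8531 + 1943)*(-249492/5) = (16585512/8531)*(-249492/5) = -4137952559904/42655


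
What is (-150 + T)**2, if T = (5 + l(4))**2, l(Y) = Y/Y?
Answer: 12996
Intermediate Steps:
l(Y) = 1
T = 36 (T = (5 + 1)**2 = 6**2 = 36)
(-150 + T)**2 = (-150 + 36)**2 = (-114)**2 = 12996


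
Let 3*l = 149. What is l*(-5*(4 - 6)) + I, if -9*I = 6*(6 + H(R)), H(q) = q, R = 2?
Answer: 1474/3 ≈ 491.33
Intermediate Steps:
I = -16/3 (I = -2*(6 + 2)/3 = -2*8/3 = -⅑*48 = -16/3 ≈ -5.3333)
l = 149/3 (l = (⅓)*149 = 149/3 ≈ 49.667)
l*(-5*(4 - 6)) + I = 149*(-5*(4 - 6))/3 - 16/3 = 149*(-5*(-2))/3 - 16/3 = (149/3)*10 - 16/3 = 1490/3 - 16/3 = 1474/3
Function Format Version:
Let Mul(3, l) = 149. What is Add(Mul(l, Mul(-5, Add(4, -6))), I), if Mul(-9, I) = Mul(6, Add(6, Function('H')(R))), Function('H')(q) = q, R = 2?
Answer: Rational(1474, 3) ≈ 491.33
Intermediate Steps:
I = Rational(-16, 3) (I = Mul(Rational(-1, 9), Mul(6, Add(6, 2))) = Mul(Rational(-1, 9), Mul(6, 8)) = Mul(Rational(-1, 9), 48) = Rational(-16, 3) ≈ -5.3333)
l = Rational(149, 3) (l = Mul(Rational(1, 3), 149) = Rational(149, 3) ≈ 49.667)
Add(Mul(l, Mul(-5, Add(4, -6))), I) = Add(Mul(Rational(149, 3), Mul(-5, Add(4, -6))), Rational(-16, 3)) = Add(Mul(Rational(149, 3), Mul(-5, -2)), Rational(-16, 3)) = Add(Mul(Rational(149, 3), 10), Rational(-16, 3)) = Add(Rational(1490, 3), Rational(-16, 3)) = Rational(1474, 3)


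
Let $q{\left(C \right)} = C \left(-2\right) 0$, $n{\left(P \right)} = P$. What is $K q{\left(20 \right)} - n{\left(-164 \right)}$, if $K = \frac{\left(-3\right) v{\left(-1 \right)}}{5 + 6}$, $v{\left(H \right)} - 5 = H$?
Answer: $164$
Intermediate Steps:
$v{\left(H \right)} = 5 + H$
$K = - \frac{12}{11}$ ($K = \frac{\left(-3\right) \left(5 - 1\right)}{5 + 6} = \frac{\left(-3\right) 4}{11} = \left(-12\right) \frac{1}{11} = - \frac{12}{11} \approx -1.0909$)
$q{\left(C \right)} = 0$ ($q{\left(C \right)} = - 2 C 0 = 0$)
$K q{\left(20 \right)} - n{\left(-164 \right)} = \left(- \frac{12}{11}\right) 0 - -164 = 0 + 164 = 164$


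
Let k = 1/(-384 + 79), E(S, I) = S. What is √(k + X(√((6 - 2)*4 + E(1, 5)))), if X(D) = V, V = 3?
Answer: √278770/305 ≈ 1.7311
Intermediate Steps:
X(D) = 3
k = -1/305 (k = 1/(-305) = -1/305 ≈ -0.0032787)
√(k + X(√((6 - 2)*4 + E(1, 5)))) = √(-1/305 + 3) = √(914/305) = √278770/305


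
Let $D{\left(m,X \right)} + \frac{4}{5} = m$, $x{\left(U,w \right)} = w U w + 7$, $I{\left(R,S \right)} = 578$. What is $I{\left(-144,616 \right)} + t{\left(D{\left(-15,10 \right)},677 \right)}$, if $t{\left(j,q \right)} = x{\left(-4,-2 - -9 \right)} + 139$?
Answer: $528$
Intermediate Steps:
$x{\left(U,w \right)} = 7 + U w^{2}$ ($x{\left(U,w \right)} = U w w + 7 = U w^{2} + 7 = 7 + U w^{2}$)
$D{\left(m,X \right)} = - \frac{4}{5} + m$
$t{\left(j,q \right)} = -50$ ($t{\left(j,q \right)} = \left(7 - 4 \left(-2 - -9\right)^{2}\right) + 139 = \left(7 - 4 \left(-2 + 9\right)^{2}\right) + 139 = \left(7 - 4 \cdot 7^{2}\right) + 139 = \left(7 - 196\right) + 139 = -189 + 139 = -50$)
$I{\left(-144,616 \right)} + t{\left(D{\left(-15,10 \right)},677 \right)} = 578 - 50 = 528$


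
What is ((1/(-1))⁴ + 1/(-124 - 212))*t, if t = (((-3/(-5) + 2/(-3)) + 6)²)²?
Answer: 4203730147/3402000 ≈ 1235.7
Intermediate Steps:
t = 62742241/50625 (t = (((-3*(-⅕) + 2*(-⅓)) + 6)²)² = (((⅗ - ⅔) + 6)²)² = ((-1/15 + 6)²)² = ((89/15)²)² = (7921/225)² = 62742241/50625 ≈ 1239.4)
((1/(-1))⁴ + 1/(-124 - 212))*t = ((1/(-1))⁴ + 1/(-124 - 212))*(62742241/50625) = ((-1)⁴ + 1/(-336))*(62742241/50625) = (1 - 1/336)*(62742241/50625) = (335/336)*(62742241/50625) = 4203730147/3402000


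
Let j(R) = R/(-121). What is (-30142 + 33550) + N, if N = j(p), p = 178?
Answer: 412190/121 ≈ 3406.5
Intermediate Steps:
j(R) = -R/121 (j(R) = R*(-1/121) = -R/121)
N = -178/121 (N = -1/121*178 = -178/121 ≈ -1.4711)
(-30142 + 33550) + N = (-30142 + 33550) - 178/121 = 3408 - 178/121 = 412190/121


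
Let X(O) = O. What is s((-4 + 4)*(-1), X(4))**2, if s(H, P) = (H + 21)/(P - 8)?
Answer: 441/16 ≈ 27.563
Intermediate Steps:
s(H, P) = (21 + H)/(-8 + P)
s((-4 + 4)*(-1), X(4))**2 = ((21 + (-4 + 4)*(-1))/(-8 + 4))**2 = ((21 + 0*(-1))/(-4))**2 = (-(21 + 0)/4)**2 = (-1/4*21)**2 = (-21/4)**2 = 441/16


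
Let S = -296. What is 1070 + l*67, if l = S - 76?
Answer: -23854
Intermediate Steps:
l = -372 (l = -296 - 76 = -372)
1070 + l*67 = 1070 - 372*67 = 1070 - 24924 = -23854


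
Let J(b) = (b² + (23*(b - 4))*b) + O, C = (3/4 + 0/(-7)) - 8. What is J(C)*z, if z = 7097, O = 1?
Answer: 27387323/2 ≈ 1.3694e+7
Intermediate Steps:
C = -29/4 (C = (3*(¼) + 0*(-⅐)) - 8 = (¾ + 0) - 8 = ¾ - 8 = -29/4 ≈ -7.2500)
J(b) = 1 + b² + b*(-92 + 23*b) (J(b) = (b² + (23*(b - 4))*b) + 1 = (b² + (23*(-4 + b))*b) + 1 = (b² + (-92 + 23*b)*b) + 1 = (b² + b*(-92 + 23*b)) + 1 = 1 + b² + b*(-92 + 23*b))
J(C)*z = (1 - 92*(-29/4) + 24*(-29/4)²)*7097 = (1 + 667 + 24*(841/16))*7097 = (1 + 667 + 2523/2)*7097 = (3859/2)*7097 = 27387323/2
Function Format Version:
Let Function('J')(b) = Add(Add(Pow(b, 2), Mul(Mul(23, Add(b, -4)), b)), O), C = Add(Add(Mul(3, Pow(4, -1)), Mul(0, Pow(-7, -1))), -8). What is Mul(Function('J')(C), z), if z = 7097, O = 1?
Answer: Rational(27387323, 2) ≈ 1.3694e+7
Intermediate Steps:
C = Rational(-29, 4) (C = Add(Add(Mul(3, Rational(1, 4)), Mul(0, Rational(-1, 7))), -8) = Add(Add(Rational(3, 4), 0), -8) = Add(Rational(3, 4), -8) = Rational(-29, 4) ≈ -7.2500)
Function('J')(b) = Add(1, Pow(b, 2), Mul(b, Add(-92, Mul(23, b)))) (Function('J')(b) = Add(Add(Pow(b, 2), Mul(Mul(23, Add(b, -4)), b)), 1) = Add(Add(Pow(b, 2), Mul(Mul(23, Add(-4, b)), b)), 1) = Add(Add(Pow(b, 2), Mul(Add(-92, Mul(23, b)), b)), 1) = Add(Add(Pow(b, 2), Mul(b, Add(-92, Mul(23, b)))), 1) = Add(1, Pow(b, 2), Mul(b, Add(-92, Mul(23, b)))))
Mul(Function('J')(C), z) = Mul(Add(1, Mul(-92, Rational(-29, 4)), Mul(24, Pow(Rational(-29, 4), 2))), 7097) = Mul(Add(1, 667, Mul(24, Rational(841, 16))), 7097) = Mul(Add(1, 667, Rational(2523, 2)), 7097) = Mul(Rational(3859, 2), 7097) = Rational(27387323, 2)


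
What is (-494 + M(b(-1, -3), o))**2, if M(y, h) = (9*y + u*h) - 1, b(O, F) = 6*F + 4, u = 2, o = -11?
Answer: 413449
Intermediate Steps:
b(O, F) = 4 + 6*F
M(y, h) = -1 + 2*h + 9*y (M(y, h) = (9*y + 2*h) - 1 = (2*h + 9*y) - 1 = -1 + 2*h + 9*y)
(-494 + M(b(-1, -3), o))**2 = (-494 + (-1 + 2*(-11) + 9*(4 + 6*(-3))))**2 = (-494 + (-1 - 22 + 9*(4 - 18)))**2 = (-494 + (-1 - 22 + 9*(-14)))**2 = (-494 + (-1 - 22 - 126))**2 = (-494 - 149)**2 = (-643)**2 = 413449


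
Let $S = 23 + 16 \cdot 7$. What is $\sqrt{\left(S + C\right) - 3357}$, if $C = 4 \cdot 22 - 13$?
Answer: $i \sqrt{3147} \approx 56.098 i$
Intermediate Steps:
$S = 135$ ($S = 23 + 112 = 135$)
$C = 75$ ($C = 88 - 13 = 75$)
$\sqrt{\left(S + C\right) - 3357} = \sqrt{\left(135 + 75\right) - 3357} = \sqrt{210 - 3357} = \sqrt{-3147} = i \sqrt{3147}$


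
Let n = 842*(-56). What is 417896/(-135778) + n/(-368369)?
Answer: -73768863684/25008203041 ≈ -2.9498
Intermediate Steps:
n = -47152
417896/(-135778) + n/(-368369) = 417896/(-135778) - 47152/(-368369) = 417896*(-1/135778) - 47152*(-1/368369) = -208948/67889 + 47152/368369 = -73768863684/25008203041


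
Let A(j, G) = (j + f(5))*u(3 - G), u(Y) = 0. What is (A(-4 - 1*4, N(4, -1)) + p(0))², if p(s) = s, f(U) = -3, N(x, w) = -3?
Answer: 0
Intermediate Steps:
A(j, G) = 0 (A(j, G) = (j - 3)*0 = (-3 + j)*0 = 0)
(A(-4 - 1*4, N(4, -1)) + p(0))² = (0 + 0)² = 0² = 0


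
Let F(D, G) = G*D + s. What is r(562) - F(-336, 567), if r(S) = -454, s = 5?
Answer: 190053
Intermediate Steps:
F(D, G) = 5 + D*G (F(D, G) = G*D + 5 = D*G + 5 = 5 + D*G)
r(562) - F(-336, 567) = -454 - (5 - 336*567) = -454 - (5 - 190512) = -454 - 1*(-190507) = -454 + 190507 = 190053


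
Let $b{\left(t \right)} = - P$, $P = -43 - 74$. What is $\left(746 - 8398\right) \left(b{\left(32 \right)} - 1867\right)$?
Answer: $13391000$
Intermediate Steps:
$P = -117$
$b{\left(t \right)} = 117$ ($b{\left(t \right)} = \left(-1\right) \left(-117\right) = 117$)
$\left(746 - 8398\right) \left(b{\left(32 \right)} - 1867\right) = \left(746 - 8398\right) \left(117 - 1867\right) = \left(-7652\right) \left(-1750\right) = 13391000$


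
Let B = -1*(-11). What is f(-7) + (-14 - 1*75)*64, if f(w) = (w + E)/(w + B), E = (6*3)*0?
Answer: -22791/4 ≈ -5697.8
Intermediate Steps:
B = 11
E = 0 (E = 18*0 = 0)
f(w) = w/(11 + w) (f(w) = (w + 0)/(w + 11) = w/(11 + w))
f(-7) + (-14 - 1*75)*64 = -7/(11 - 7) + (-14 - 1*75)*64 = -7/4 + (-14 - 75)*64 = -7*¼ - 89*64 = -7/4 - 5696 = -22791/4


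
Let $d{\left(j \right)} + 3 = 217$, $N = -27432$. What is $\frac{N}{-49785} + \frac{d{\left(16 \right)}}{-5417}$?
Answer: $\frac{45981718}{89895115} \approx 0.5115$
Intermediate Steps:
$d{\left(j \right)} = 214$ ($d{\left(j \right)} = -3 + 217 = 214$)
$\frac{N}{-49785} + \frac{d{\left(16 \right)}}{-5417} = - \frac{27432}{-49785} + \frac{214}{-5417} = \left(-27432\right) \left(- \frac{1}{49785}\right) + 214 \left(- \frac{1}{5417}\right) = \frac{9144}{16595} - \frac{214}{5417} = \frac{45981718}{89895115}$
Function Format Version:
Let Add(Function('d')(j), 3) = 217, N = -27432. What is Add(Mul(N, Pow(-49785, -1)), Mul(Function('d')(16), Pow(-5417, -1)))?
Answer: Rational(45981718, 89895115) ≈ 0.51150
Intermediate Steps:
Function('d')(j) = 214 (Function('d')(j) = Add(-3, 217) = 214)
Add(Mul(N, Pow(-49785, -1)), Mul(Function('d')(16), Pow(-5417, -1))) = Add(Mul(-27432, Pow(-49785, -1)), Mul(214, Pow(-5417, -1))) = Add(Mul(-27432, Rational(-1, 49785)), Mul(214, Rational(-1, 5417))) = Add(Rational(9144, 16595), Rational(-214, 5417)) = Rational(45981718, 89895115)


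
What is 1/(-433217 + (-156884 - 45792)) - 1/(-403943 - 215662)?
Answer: 16288/394002482265 ≈ 4.1340e-8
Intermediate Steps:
1/(-433217 + (-156884 - 45792)) - 1/(-403943 - 215662) = 1/(-433217 - 202676) - 1/(-619605) = 1/(-635893) - 1*(-1/619605) = -1/635893 + 1/619605 = 16288/394002482265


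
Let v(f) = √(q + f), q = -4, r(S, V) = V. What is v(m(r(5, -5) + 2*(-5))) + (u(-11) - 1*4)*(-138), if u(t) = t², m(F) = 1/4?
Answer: -16146 + I*√15/2 ≈ -16146.0 + 1.9365*I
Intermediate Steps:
m(F) = ¼
v(f) = √(-4 + f)
v(m(r(5, -5) + 2*(-5))) + (u(-11) - 1*4)*(-138) = √(-4 + ¼) + ((-11)² - 1*4)*(-138) = √(-15/4) + (121 - 4)*(-138) = I*√15/2 + 117*(-138) = I*√15/2 - 16146 = -16146 + I*√15/2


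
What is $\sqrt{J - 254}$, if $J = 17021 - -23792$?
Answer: $\sqrt{40559} \approx 201.39$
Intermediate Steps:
$J = 40813$ ($J = 17021 + 23792 = 40813$)
$\sqrt{J - 254} = \sqrt{40813 - 254} = \sqrt{40559}$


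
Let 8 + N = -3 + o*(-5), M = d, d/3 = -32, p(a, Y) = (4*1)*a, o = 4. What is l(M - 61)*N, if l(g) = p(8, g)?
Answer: -992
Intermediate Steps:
p(a, Y) = 4*a
d = -96 (d = 3*(-32) = -96)
M = -96
l(g) = 32 (l(g) = 4*8 = 32)
N = -31 (N = -8 + (-3 + 4*(-5)) = -8 + (-3 - 20) = -8 - 23 = -31)
l(M - 61)*N = 32*(-31) = -992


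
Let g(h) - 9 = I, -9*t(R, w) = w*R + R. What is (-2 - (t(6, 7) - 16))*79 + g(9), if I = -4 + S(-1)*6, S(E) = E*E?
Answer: 4615/3 ≈ 1538.3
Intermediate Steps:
t(R, w) = -R/9 - R*w/9 (t(R, w) = -(w*R + R)/9 = -(R*w + R)/9 = -(R + R*w)/9 = -R/9 - R*w/9)
S(E) = E²
I = 2 (I = -4 + (-1)²*6 = -4 + 1*6 = -4 + 6 = 2)
g(h) = 11 (g(h) = 9 + 2 = 11)
(-2 - (t(6, 7) - 16))*79 + g(9) = (-2 - (-⅑*6*(1 + 7) - 16))*79 + 11 = (-2 - (-⅑*6*8 - 16))*79 + 11 = (-2 - (-16/3 - 16))*79 + 11 = (-2 - 1*(-64/3))*79 + 11 = (-2 + 64/3)*79 + 11 = (58/3)*79 + 11 = 4582/3 + 11 = 4615/3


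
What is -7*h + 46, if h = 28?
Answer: -150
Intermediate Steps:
-7*h + 46 = -7*28 + 46 = -196 + 46 = -150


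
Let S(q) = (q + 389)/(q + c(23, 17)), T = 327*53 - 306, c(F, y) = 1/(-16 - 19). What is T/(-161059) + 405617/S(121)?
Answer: 138299792261026/1437451575 ≈ 96212.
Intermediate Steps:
c(F, y) = -1/35 (c(F, y) = 1/(-35) = -1/35)
T = 17025 (T = 17331 - 306 = 17025)
S(q) = (389 + q)/(-1/35 + q) (S(q) = (q + 389)/(q - 1/35) = (389 + q)/(-1/35 + q))
T/(-161059) + 405617/S(121) = 17025/(-161059) + 405617/((35*(389 + 121)/(-1 + 35*121))) = 17025*(-1/161059) + 405617/((35*510/(-1 + 4235))) = -17025/161059 + 405617/((35*510/4234)) = -17025/161059 + 405617/((35*(1/4234)*510)) = -17025/161059 + 405617/(8925/2117) = -17025/161059 + 405617*(2117/8925) = -17025/161059 + 858691189/8925 = 138299792261026/1437451575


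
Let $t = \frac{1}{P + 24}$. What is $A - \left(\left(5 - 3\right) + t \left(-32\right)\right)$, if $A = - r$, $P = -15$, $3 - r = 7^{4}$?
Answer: $\frac{21596}{9} \approx 2399.6$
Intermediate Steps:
$r = -2398$ ($r = 3 - 7^{4} = 3 - 2401 = -2398$)
$t = \frac{1}{9}$ ($t = \frac{1}{-15 + 24} = \frac{1}{9} \approx 0.11111$)
$A = 2398$ ($A = \left(-1\right) \left(-2398\right) = 2398$)
$A - \left(\left(5 - 3\right) + t \left(-32\right)\right) = 2398 - \left(\left(5 - 3\right) + \frac{1}{9} \left(-32\right)\right) = 2398 - \left(\left(5 - 3\right) - \frac{32}{9}\right) = 2398 - \left(2 - \frac{32}{9}\right) = 2398 - - \frac{14}{9} = 2398 + \frac{14}{9} = \frac{21596}{9}$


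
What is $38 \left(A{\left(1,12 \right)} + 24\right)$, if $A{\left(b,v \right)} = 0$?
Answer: $912$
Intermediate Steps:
$38 \left(A{\left(1,12 \right)} + 24\right) = 38 \left(0 + 24\right) = 38 \cdot 24 = 912$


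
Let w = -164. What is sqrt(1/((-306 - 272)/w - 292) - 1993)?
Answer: I*sqrt(1115203076535)/23655 ≈ 44.643*I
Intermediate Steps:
sqrt(1/((-306 - 272)/w - 292) - 1993) = sqrt(1/((-306 - 272)/(-164) - 292) - 1993) = sqrt(1/(-578*(-1/164) - 292) - 1993) = sqrt(1/(289/82 - 292) - 1993) = sqrt(1/(-23655/82) - 1993) = sqrt(-82/23655 - 1993) = sqrt(-47144497/23655) = I*sqrt(1115203076535)/23655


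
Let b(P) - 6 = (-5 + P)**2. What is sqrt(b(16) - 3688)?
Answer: I*sqrt(3561) ≈ 59.674*I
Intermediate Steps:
b(P) = 6 + (-5 + P)**2
sqrt(b(16) - 3688) = sqrt((6 + (-5 + 16)**2) - 3688) = sqrt((6 + 11**2) - 3688) = sqrt((6 + 121) - 3688) = sqrt(127 - 3688) = sqrt(-3561) = I*sqrt(3561)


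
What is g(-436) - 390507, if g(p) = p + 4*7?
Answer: -390915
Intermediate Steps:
g(p) = 28 + p (g(p) = p + 28 = 28 + p)
g(-436) - 390507 = (28 - 436) - 390507 = -408 - 390507 = -390915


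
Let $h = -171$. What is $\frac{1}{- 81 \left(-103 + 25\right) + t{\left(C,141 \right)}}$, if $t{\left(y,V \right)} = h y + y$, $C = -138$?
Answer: $\frac{1}{29778} \approx 3.3582 \cdot 10^{-5}$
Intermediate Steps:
$t{\left(y,V \right)} = - 170 y$ ($t{\left(y,V \right)} = - 171 y + y = - 170 y$)
$\frac{1}{- 81 \left(-103 + 25\right) + t{\left(C,141 \right)}} = \frac{1}{- 81 \left(-103 + 25\right) - -23460} = \frac{1}{\left(-81\right) \left(-78\right) + 23460} = \frac{1}{6318 + 23460} = \frac{1}{29778}$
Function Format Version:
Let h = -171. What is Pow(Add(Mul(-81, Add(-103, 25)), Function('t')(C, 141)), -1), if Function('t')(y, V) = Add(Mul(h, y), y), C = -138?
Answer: Rational(1, 29778) ≈ 3.3582e-5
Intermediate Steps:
Function('t')(y, V) = Mul(-170, y) (Function('t')(y, V) = Add(Mul(-171, y), y) = Mul(-170, y))
Pow(Add(Mul(-81, Add(-103, 25)), Function('t')(C, 141)), -1) = Pow(Add(Mul(-81, Add(-103, 25)), Mul(-170, -138)), -1) = Pow(Add(Mul(-81, -78), 23460), -1) = Pow(Add(6318, 23460), -1) = Pow(29778, -1) = Rational(1, 29778)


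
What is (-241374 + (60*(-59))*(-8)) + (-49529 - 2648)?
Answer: -265231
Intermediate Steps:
(-241374 + (60*(-59))*(-8)) + (-49529 - 2648) = (-241374 - 3540*(-8)) - 52177 = (-241374 + 28320) - 52177 = -213054 - 52177 = -265231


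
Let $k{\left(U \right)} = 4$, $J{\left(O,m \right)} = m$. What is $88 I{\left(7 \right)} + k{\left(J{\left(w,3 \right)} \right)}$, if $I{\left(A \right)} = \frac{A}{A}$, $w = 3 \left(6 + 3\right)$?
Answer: $92$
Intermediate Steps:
$w = 27$ ($w = 3 \cdot 9 = 27$)
$I{\left(A \right)} = 1$
$88 I{\left(7 \right)} + k{\left(J{\left(w,3 \right)} \right)} = 88 \cdot 1 + 4 = 88 + 4 = 92$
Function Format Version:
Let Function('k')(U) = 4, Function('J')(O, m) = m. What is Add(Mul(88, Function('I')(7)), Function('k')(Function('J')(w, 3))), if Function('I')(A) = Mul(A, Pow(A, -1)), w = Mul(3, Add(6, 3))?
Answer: 92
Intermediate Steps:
w = 27 (w = Mul(3, 9) = 27)
Function('I')(A) = 1
Add(Mul(88, Function('I')(7)), Function('k')(Function('J')(w, 3))) = Add(Mul(88, 1), 4) = Add(88, 4) = 92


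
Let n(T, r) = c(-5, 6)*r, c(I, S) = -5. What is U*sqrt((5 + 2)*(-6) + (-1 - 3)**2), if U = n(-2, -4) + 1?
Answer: 21*I*sqrt(26) ≈ 107.08*I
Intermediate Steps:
n(T, r) = -5*r
U = 21 (U = -5*(-4) + 1 = 20 + 1 = 21)
U*sqrt((5 + 2)*(-6) + (-1 - 3)**2) = 21*sqrt((5 + 2)*(-6) + (-1 - 3)**2) = 21*sqrt(7*(-6) + (-4)**2) = 21*sqrt(-42 + 16) = 21*sqrt(-26) = 21*(I*sqrt(26)) = 21*I*sqrt(26)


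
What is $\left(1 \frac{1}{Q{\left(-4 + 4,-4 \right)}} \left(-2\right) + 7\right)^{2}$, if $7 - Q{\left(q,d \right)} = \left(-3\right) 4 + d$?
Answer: $\frac{25281}{529} \approx 47.79$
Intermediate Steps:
$Q{\left(q,d \right)} = 19 - d$ ($Q{\left(q,d \right)} = 7 - \left(\left(-3\right) 4 + d\right) = 7 - \left(-12 + d\right) = 19 - d$)
$\left(1 \frac{1}{Q{\left(-4 + 4,-4 \right)}} \left(-2\right) + 7\right)^{2} = \left(1 \frac{1}{19 - -4} \left(-2\right) + 7\right)^{2} = \left(1 \frac{1}{19 + 4} \left(-2\right) + 7\right)^{2} = \left(1 \cdot \frac{1}{23} \left(-2\right) + 7\right)^{2} = \left(\frac{1}{23} \left(-2\right) + 7\right)^{2} = \left(- \frac{2}{23} + 7\right)^{2} = \left(\frac{159}{23}\right)^{2} = \frac{25281}{529}$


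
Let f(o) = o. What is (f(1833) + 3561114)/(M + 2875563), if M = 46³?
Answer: 3562947/2972899 ≈ 1.1985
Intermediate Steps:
M = 97336
(f(1833) + 3561114)/(M + 2875563) = (1833 + 3561114)/(97336 + 2875563) = 3562947/2972899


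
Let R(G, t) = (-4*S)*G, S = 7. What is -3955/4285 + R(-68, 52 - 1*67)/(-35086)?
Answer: -14692377/15034351 ≈ -0.97725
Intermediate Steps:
R(G, t) = -28*G (R(G, t) = (-4*7)*G = -28*G)
-3955/4285 + R(-68, 52 - 1*67)/(-35086) = -3955/4285 - 28*(-68)/(-35086) = -3955*1/4285 + 1904*(-1/35086) = -791/857 - 952/17543 = -14692377/15034351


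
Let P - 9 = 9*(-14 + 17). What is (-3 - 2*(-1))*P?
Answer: -36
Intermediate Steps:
P = 36 (P = 9 + 9*(-14 + 17) = 9 + 9*3 = 9 + 27 = 36)
(-3 - 2*(-1))*P = (-3 - 2*(-1))*36 = (-3 + 2)*36 = -1*36 = -36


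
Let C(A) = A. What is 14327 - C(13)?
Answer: 14314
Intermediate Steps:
14327 - C(13) = 14327 - 1*13 = 14327 - 13 = 14314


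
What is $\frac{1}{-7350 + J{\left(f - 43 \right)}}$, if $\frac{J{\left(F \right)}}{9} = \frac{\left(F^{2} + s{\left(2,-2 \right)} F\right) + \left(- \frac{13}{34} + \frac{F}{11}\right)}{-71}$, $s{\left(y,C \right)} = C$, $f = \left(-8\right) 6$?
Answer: $- \frac{26554}{223629225} \approx -0.00011874$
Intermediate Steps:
$f = -48$
$J{\left(F \right)} = \frac{117}{2414} - \frac{9 F^{2}}{71} + \frac{189 F}{781}$ ($J{\left(F \right)} = 9 \frac{\left(F^{2} - 2 F\right) + \left(- \frac{13}{34} + \frac{F}{11}\right)}{-71} = 9 \left(\left(F^{2} - 2 F\right) + \left(\left(-13\right) \frac{1}{34} + F \frac{1}{11}\right)\right) \left(- \frac{1}{71}\right) = 9 \left(\left(F^{2} - 2 F\right) + \left(- \frac{13}{34} + \frac{F}{11}\right)\right) \left(- \frac{1}{71}\right) = 9 \left(- \frac{13}{34} + F^{2} - \frac{21 F}{11}\right) \left(- \frac{1}{71}\right) = 9 \left(\frac{13}{2414} - \frac{F^{2}}{71} + \frac{21 F}{781}\right) = \frac{117}{2414} - \frac{9 F^{2}}{71} + \frac{189 F}{781}$)
$\frac{1}{-7350 + J{\left(f - 43 \right)}} = \frac{1}{-7350 + \left(\frac{117}{2414} - \frac{9 \left(-48 - 43\right)^{2}}{71} + \frac{189 \left(-48 - 43\right)}{781}\right)} = \frac{1}{-7350 + \left(\frac{117}{2414} - \frac{9 \left(-91\right)^{2}}{71} + \frac{189}{781} \left(-91\right)\right)} = \frac{1}{-7350 - \frac{28457325}{26554}} = \frac{1}{- \frac{223629225}{26554}} = - \frac{26554}{223629225}$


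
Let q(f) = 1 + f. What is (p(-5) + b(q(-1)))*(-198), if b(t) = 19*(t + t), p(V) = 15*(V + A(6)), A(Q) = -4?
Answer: 26730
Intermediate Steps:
p(V) = -60 + 15*V (p(V) = 15*(V - 4) = 15*(-4 + V) = -60 + 15*V)
b(t) = 38*t (b(t) = 19*(2*t) = 38*t)
(p(-5) + b(q(-1)))*(-198) = ((-60 + 15*(-5)) + 38*(1 - 1))*(-198) = ((-60 - 75) + 38*0)*(-198) = (-135 + 0)*(-198) = -135*(-198) = 26730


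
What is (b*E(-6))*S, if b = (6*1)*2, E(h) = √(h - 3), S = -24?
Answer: -864*I ≈ -864.0*I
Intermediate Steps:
E(h) = √(-3 + h)
b = 12 (b = 6*2 = 12)
(b*E(-6))*S = (12*√(-3 - 6))*(-24) = (12*√(-9))*(-24) = (12*(3*I))*(-24) = (36*I)*(-24) = -864*I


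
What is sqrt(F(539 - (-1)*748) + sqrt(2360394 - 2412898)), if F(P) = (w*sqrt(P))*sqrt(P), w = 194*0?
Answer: (-52504)**(1/4) ≈ 10.704 + 10.704*I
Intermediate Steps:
w = 0
F(P) = 0 (F(P) = (0*sqrt(P))*sqrt(P) = 0*sqrt(P) = 0)
sqrt(F(539 - (-1)*748) + sqrt(2360394 - 2412898)) = sqrt(0 + sqrt(2360394 - 2412898)) = sqrt(0 + sqrt(-52504)) = sqrt(0 + 2*I*sqrt(13126)) = sqrt(2*I*sqrt(13126)) = 2**(3/4)*6563**(1/4)*sqrt(I)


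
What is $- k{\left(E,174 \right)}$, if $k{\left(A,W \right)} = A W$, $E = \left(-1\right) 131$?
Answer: $22794$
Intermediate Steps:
$E = -131$
$- k{\left(E,174 \right)} = - \left(-131\right) 174 = \left(-1\right) \left(-22794\right) = 22794$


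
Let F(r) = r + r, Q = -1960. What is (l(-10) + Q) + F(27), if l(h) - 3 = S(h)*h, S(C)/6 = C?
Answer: -1303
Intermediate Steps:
S(C) = 6*C
F(r) = 2*r
l(h) = 3 + 6*h² (l(h) = 3 + (6*h)*h = 3 + 6*h²)
(l(-10) + Q) + F(27) = ((3 + 6*(-10)²) - 1960) + 2*27 = ((3 + 6*100) - 1960) + 54 = ((3 + 600) - 1960) + 54 = (603 - 1960) + 54 = -1357 + 54 = -1303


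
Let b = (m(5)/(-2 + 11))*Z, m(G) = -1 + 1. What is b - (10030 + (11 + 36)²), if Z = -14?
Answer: -12239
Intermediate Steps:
m(G) = 0
b = 0 (b = (0/(-2 + 11))*(-14) = (0/9)*(-14) = ((⅑)*0)*(-14) = 0*(-14) = 0)
b - (10030 + (11 + 36)²) = 0 - (10030 + (11 + 36)²) = 0 - (10030 + 47²) = 0 - (10030 + 2209) = 0 - 1*12239 = 0 - 12239 = -12239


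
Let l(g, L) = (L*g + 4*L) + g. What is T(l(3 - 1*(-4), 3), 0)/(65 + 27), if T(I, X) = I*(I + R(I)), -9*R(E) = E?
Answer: 3200/207 ≈ 15.459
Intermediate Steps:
R(E) = -E/9
l(g, L) = g + 4*L + L*g (l(g, L) = (4*L + L*g) + g = g + 4*L + L*g)
T(I, X) = 8*I**2/9 (T(I, X) = I*(I - I/9) = I*(8*I/9) = 8*I**2/9)
T(l(3 - 1*(-4), 3), 0)/(65 + 27) = (8*((3 - 1*(-4)) + 4*3 + 3*(3 - 1*(-4)))**2/9)/(65 + 27) = (8*((3 + 4) + 12 + 3*(3 + 4))**2/9)/92 = (8*(7 + 12 + 3*7)**2/9)/92 = (8*(7 + 12 + 21)**2/9)/92 = ((8/9)*40**2)/92 = ((8/9)*1600)/92 = (1/92)*(12800/9) = 3200/207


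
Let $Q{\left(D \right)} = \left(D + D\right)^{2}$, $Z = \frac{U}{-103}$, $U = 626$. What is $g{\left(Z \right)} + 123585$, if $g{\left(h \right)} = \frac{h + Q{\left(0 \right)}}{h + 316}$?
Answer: $\frac{1972539872}{15961} \approx 1.2359 \cdot 10^{5}$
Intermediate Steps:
$Z = - \frac{626}{103}$ ($Z = \frac{626}{-103} = 626 \left(- \frac{1}{103}\right) = - \frac{626}{103} \approx -6.0777$)
$Q{\left(D \right)} = 4 D^{2}$ ($Q{\left(D \right)} = \left(2 D\right)^{2} = 4 D^{2}$)
$g{\left(h \right)} = \frac{h}{316 + h}$ ($g{\left(h \right)} = \frac{h + 4 \cdot 0^{2}}{h + 316} = \frac{h + 4 \cdot 0}{316 + h} = \frac{h + 0}{316 + h} = \frac{h}{316 + h}$)
$g{\left(Z \right)} + 123585 = - \frac{626}{103 \left(316 - \frac{626}{103}\right)} + 123585 = - \frac{626}{103 \cdot \frac{31922}{103}} + 123585 = \left(- \frac{626}{103}\right) \frac{103}{31922} + 123585 = - \frac{313}{15961} + 123585 = \frac{1972539872}{15961}$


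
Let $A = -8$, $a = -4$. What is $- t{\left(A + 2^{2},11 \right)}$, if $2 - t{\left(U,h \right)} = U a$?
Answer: $14$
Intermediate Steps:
$t{\left(U,h \right)} = 2 + 4 U$ ($t{\left(U,h \right)} = 2 - U \left(-4\right) = 2 - - 4 U = 2 + 4 U$)
$- t{\left(A + 2^{2},11 \right)} = - (2 + 4 \left(-8 + 2^{2}\right)) = - (2 + 4 \left(-8 + 4\right)) = - (2 + 4 \left(-4\right)) = - (2 - 16) = \left(-1\right) \left(-14\right) = 14$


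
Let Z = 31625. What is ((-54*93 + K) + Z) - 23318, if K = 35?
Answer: 3320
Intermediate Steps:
((-54*93 + K) + Z) - 23318 = ((-54*93 + 35) + 31625) - 23318 = ((-5022 + 35) + 31625) - 23318 = (-4987 + 31625) - 23318 = 26638 - 23318 = 3320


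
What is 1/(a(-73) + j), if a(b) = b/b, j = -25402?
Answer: -1/25401 ≈ -3.9369e-5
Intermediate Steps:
a(b) = 1
1/(a(-73) + j) = 1/(1 - 25402) = 1/(-25401) = -1/25401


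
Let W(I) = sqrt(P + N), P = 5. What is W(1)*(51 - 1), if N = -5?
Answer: 0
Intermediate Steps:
W(I) = 0 (W(I) = sqrt(5 - 5) = sqrt(0) = 0)
W(1)*(51 - 1) = 0*(51 - 1) = 0*50 = 0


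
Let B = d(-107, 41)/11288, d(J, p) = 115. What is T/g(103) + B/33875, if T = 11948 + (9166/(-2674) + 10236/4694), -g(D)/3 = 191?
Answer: -2866953635152641319/137507193766181400 ≈ -20.849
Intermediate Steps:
g(D) = -573 (g(D) = -3*191 = -573)
B = 115/11288 ≈ 0.010188
T = 37488181637/3137939 (T = 11948 + (9166*(-1/2674) + 10236*(1/4694)) = 11948 + (-4583/1337 + 5118/2347) = 11948 - 3913535/3137939 = 37488181637/3137939 ≈ 11947.)
T/g(103) + B/33875 = (37488181637/3137939)/(-573) + (115/11288)/33875 = (37488181637/3137939)*(-1/573) + (115/11288)*(1/33875) = -37488181637/1798039047 + 23/76476200 = -2866953635152641319/137507193766181400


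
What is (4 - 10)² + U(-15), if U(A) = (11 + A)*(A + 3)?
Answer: 84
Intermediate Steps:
U(A) = (3 + A)*(11 + A) (U(A) = (11 + A)*(3 + A) = (3 + A)*(11 + A))
(4 - 10)² + U(-15) = (4 - 10)² + (33 + (-15)² + 14*(-15)) = (-6)² + (33 + 225 - 210) = 36 + 48 = 84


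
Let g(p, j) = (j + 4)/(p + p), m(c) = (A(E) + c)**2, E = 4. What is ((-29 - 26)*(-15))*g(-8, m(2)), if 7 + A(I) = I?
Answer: -4125/16 ≈ -257.81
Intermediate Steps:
A(I) = -7 + I
m(c) = (-3 + c)**2 (m(c) = ((-7 + 4) + c)**2 = (-3 + c)**2)
g(p, j) = (4 + j)/(2*p) (g(p, j) = (4 + j)/((2*p)) = (4 + j)*(1/(2*p)) = (4 + j)/(2*p))
((-29 - 26)*(-15))*g(-8, m(2)) = ((-29 - 26)*(-15))*((1/2)*(4 + (-3 + 2)**2)/(-8)) = (-55*(-15))*((1/2)*(-1/8)*(4 + (-1)**2)) = 825*((1/2)*(-1/8)*(4 + 1)) = 825*((1/2)*(-1/8)*5) = 825*(-5/16) = -4125/16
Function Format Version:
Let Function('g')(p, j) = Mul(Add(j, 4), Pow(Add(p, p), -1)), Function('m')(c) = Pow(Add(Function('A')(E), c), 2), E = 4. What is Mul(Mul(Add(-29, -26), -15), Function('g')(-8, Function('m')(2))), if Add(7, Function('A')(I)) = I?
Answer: Rational(-4125, 16) ≈ -257.81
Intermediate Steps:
Function('A')(I) = Add(-7, I)
Function('m')(c) = Pow(Add(-3, c), 2) (Function('m')(c) = Pow(Add(Add(-7, 4), c), 2) = Pow(Add(-3, c), 2))
Function('g')(p, j) = Mul(Rational(1, 2), Pow(p, -1), Add(4, j)) (Function('g')(p, j) = Mul(Add(4, j), Pow(Mul(2, p), -1)) = Mul(Add(4, j), Mul(Rational(1, 2), Pow(p, -1))) = Mul(Rational(1, 2), Pow(p, -1), Add(4, j)))
Mul(Mul(Add(-29, -26), -15), Function('g')(-8, Function('m')(2))) = Mul(Mul(Add(-29, -26), -15), Mul(Rational(1, 2), Pow(-8, -1), Add(4, Pow(Add(-3, 2), 2)))) = Mul(Mul(-55, -15), Mul(Rational(1, 2), Rational(-1, 8), Add(4, Pow(-1, 2)))) = Mul(825, Mul(Rational(1, 2), Rational(-1, 8), Add(4, 1))) = Mul(825, Mul(Rational(1, 2), Rational(-1, 8), 5)) = Mul(825, Rational(-5, 16)) = Rational(-4125, 16)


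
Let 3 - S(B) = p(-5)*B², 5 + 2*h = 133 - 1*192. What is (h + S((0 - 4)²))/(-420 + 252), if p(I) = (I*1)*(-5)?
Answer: 2143/56 ≈ 38.268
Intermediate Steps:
h = -32 (h = -5/2 + (133 - 1*192)/2 = -5/2 + (133 - 192)/2 = -5/2 + (½)*(-59) = -5/2 - 59/2 = -32)
p(I) = -5*I (p(I) = I*(-5) = -5*I)
S(B) = 3 - 25*B² (S(B) = 3 - (-5*(-5))*B² = 3 - 25*B²)
(h + S((0 - 4)²))/(-420 + 252) = (-32 + (3 - 25*(0 - 4)⁴))/(-420 + 252) = (-32 + (3 - 25*((-4)²)²))/(-168) = (-32 + (3 - 25*16²))*(-1/168) = (-32 + (3 - 25*256))*(-1/168) = (-32 + (3 - 6400))*(-1/168) = (-32 - 6397)*(-1/168) = -6429*(-1/168) = 2143/56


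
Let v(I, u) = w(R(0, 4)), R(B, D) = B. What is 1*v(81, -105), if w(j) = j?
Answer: 0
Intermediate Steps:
v(I, u) = 0
1*v(81, -105) = 1*0 = 0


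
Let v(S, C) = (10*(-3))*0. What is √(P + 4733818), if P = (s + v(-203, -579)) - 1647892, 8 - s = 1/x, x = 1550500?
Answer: √74187404041819495/155050 ≈ 1756.7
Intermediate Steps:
s = 12403999/1550500 (s = 8 - 1/1550500 = 12403999/1550500 ≈ 8.0000)
v(S, C) = 0 (v(S, C) = -30*0 = 0)
P = -2555044142001/1550500 (P = (12403999/1550500 + 0) - 1647892 = 12403999/1550500 - 1647892 = -2555044142001/1550500 ≈ -1.6479e+6)
√(P + 4733818) = √(-2555044142001/1550500 + 4733818) = √(4784740666999/1550500) = √74187404041819495/155050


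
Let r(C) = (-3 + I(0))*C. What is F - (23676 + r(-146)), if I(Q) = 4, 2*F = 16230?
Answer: -15415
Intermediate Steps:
F = 8115 (F = (½)*16230 = 8115)
r(C) = C (r(C) = (-3 + 4)*C = 1*C = C)
F - (23676 + r(-146)) = 8115 - (23676 - 146) = 8115 - 1*23530 = 8115 - 23530 = -15415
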